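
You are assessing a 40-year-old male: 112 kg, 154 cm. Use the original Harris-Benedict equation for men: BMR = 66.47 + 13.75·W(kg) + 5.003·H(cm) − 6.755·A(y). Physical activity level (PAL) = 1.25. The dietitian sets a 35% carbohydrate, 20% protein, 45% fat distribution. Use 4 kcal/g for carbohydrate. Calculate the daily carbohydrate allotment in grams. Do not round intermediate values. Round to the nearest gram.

230 g/day

Harris-Benedict: BMR = 66.47 + 13.75(112) + 5.003(154) − 6.755(40) = 2106.732 kcal/day.
TEE = 2106.732 × 1.25 = 2633.415 kcal/day.
Carbohydrate energy = 35% × 2633.415 = 921.6953 kcal.
Carbohydrate = 921.6953 ÷ 4 kcal/g = 230.4238 g.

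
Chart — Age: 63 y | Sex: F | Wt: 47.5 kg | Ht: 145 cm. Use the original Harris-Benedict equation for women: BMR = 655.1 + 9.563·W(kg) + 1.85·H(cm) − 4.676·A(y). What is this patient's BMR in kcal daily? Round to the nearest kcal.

Harris-Benedict: BMR = 655.1 + 9.563(47.5) + 1.85(145) − 4.676(63) = 1083.0045 kcal/day.

1083 kcal daily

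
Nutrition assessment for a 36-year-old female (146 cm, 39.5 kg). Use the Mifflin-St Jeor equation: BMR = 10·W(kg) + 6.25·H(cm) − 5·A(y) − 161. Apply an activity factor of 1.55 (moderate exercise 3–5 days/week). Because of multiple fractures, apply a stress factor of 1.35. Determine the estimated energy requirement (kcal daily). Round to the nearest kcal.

Mifflin-St Jeor (female): BMR = 10(39.5) + 6.25(146) − 5(36) − 161 = 395 + 912.5 − 180 − 161 = 966.5 kcal/day.
TEE = BMR × activity factor = 966.5 × 1.55 = 1498.075 kcal/day.
Apply stress factor: 1498.075 × 1.35 = 2022.4013 kcal/day.

2022 kcal daily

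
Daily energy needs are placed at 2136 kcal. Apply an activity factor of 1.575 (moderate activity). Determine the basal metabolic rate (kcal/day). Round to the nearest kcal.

BMR = TEE ÷ activity factor = 2136 ÷ 1.575 = 1356.1905 kcal/day.

1356 kcal/day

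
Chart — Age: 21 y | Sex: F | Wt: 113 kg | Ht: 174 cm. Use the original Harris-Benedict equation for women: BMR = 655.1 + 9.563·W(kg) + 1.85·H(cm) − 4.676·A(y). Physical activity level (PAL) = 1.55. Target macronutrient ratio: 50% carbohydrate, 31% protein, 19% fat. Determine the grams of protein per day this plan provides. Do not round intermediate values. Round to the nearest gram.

235 g/day

Harris-Benedict: BMR = 655.1 + 9.563(113) + 1.85(174) − 4.676(21) = 1959.423 kcal/day.
TEE = 1959.423 × 1.55 = 3037.1057 kcal/day.
Protein energy = 31% × 3037.1057 = 941.5028 kcal.
Protein = 941.5028 ÷ 4 kcal/g = 235.3757 g.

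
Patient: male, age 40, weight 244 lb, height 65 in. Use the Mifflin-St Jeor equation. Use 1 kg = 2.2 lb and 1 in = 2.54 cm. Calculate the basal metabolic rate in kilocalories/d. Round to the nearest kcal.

Convert to metric: weight = 244 ÷ 2.2 = 110.9091 kg; height = 65 × 2.54 = 165.1 cm.
Mifflin-St Jeor (male): BMR = 10(110.9091) + 6.25(165.1) − 5(40) + 5 = 1109.0909 + 1031.875 − 200 + 5 = 1945.9659 kcal/day.

1946 kilocalories/d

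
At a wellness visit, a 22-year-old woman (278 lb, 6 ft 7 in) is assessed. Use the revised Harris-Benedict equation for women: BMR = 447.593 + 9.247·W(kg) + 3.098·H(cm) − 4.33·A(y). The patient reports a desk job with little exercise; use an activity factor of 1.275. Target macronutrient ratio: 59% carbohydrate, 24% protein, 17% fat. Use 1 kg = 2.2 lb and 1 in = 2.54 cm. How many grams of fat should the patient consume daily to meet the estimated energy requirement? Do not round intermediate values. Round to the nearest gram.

Convert to metric: weight = 278 ÷ 2.2 = 126.3636 kg; height = (6×12 + 7) × 2.54 = 79 × 2.54 = 200.66 cm.
Harris-Benedict: BMR = 447.593 + 9.247(126.3636) + 3.098(200.66) − 4.33(22) = 2142.4622 kcal/day.
TEE = 2142.4622 × 1.275 = 2731.6393 kcal/day.
Fat energy = 17% × 2731.6393 = 464.3787 kcal.
Fat = 464.3787 ÷ 9 kcal/g = 51.5976 g.

52 g/day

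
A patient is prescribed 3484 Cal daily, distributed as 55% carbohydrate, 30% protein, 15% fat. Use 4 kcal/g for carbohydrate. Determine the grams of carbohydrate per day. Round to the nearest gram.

479 g/day

Carbohydrate energy = 55% × 3484 = 1916.2 kcal.
At 4 kcal/g: 1916.2 ÷ 4 = 479.05 g.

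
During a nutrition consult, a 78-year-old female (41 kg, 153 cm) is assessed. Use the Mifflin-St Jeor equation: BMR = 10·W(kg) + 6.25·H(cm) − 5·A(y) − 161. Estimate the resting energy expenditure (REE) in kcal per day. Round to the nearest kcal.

815 kcal per day

Mifflin-St Jeor (female): BMR = 10(41) + 6.25(153) − 5(78) − 161 = 410 + 956.25 − 390 − 161 = 815.25 kcal/day.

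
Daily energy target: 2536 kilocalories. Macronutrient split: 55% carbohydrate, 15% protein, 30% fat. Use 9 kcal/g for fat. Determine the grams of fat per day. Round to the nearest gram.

85 g/day

Fat energy = 30% × 2536 = 760.8 kcal.
At 9 kcal/g: 760.8 ÷ 9 = 84.5333 g.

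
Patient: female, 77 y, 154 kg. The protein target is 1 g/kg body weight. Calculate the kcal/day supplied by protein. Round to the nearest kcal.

616 kcal/day

Protein = 1 g/kg × 154 kg = 154 g/day.
Protein energy = 154 g × 4 kcal/g = 616 kcal/day.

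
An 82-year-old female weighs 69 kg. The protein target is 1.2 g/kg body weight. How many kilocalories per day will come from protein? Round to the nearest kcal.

Protein = 1.2 g/kg × 69 kg = 82.8 g/day.
Protein energy = 82.8 g × 4 kcal/g = 331.2 kcal/day.

331 kcal/day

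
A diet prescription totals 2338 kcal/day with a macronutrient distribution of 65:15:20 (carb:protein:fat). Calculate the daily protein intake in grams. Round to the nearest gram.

Protein energy = 15% × 2338 = 350.7 kcal.
At 4 kcal/g: 350.7 ÷ 4 = 87.675 g.

88 g/day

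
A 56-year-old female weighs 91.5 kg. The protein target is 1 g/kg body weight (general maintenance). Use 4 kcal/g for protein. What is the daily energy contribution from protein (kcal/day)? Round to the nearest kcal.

366 kcal/day

Protein = 1 g/kg × 91.5 kg = 91.5 g/day.
Protein energy = 91.5 g × 4 kcal/g = 366 kcal/day.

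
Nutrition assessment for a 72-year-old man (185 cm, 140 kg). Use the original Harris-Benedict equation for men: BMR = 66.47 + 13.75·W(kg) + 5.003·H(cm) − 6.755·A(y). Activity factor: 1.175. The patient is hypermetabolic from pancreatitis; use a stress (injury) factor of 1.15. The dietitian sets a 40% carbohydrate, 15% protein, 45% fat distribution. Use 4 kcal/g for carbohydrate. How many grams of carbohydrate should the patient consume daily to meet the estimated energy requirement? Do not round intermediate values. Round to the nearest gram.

328 g/day

Harris-Benedict: BMR = 66.47 + 13.75(140) + 5.003(185) − 6.755(72) = 2430.665 kcal/day.
TEE = 2430.665 × 1.175 = 2856.0314 kcal/day.
With stress factor 1.15: 2856.0314 × 1.15 = 3284.4361 kcal/day.
Carbohydrate energy = 40% × 3284.4361 = 1313.7744 kcal.
Carbohydrate = 1313.7744 ÷ 4 kcal/g = 328.4436 g.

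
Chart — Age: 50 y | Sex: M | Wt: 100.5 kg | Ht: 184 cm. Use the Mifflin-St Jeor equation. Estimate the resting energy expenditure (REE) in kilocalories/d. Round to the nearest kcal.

1910 kilocalories/d

Mifflin-St Jeor (male): BMR = 10(100.5) + 6.25(184) − 5(50) + 5 = 1005 + 1150 − 250 + 5 = 1910 kcal/day.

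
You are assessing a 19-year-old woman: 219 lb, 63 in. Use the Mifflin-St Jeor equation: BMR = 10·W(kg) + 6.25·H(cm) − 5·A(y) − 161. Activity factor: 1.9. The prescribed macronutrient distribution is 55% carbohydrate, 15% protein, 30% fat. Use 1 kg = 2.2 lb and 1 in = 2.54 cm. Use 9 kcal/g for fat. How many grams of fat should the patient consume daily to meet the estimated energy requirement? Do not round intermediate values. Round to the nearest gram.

Convert to metric: weight = 219 ÷ 2.2 = 99.5455 kg; height = 63 × 2.54 = 160.02 cm.
Mifflin-St Jeor (female): BMR = 10(99.5455) + 6.25(160.02) − 5(19) − 161 = 995.4545 + 1000.125 − 95 − 161 = 1739.5795 kcal/day.
TEE = 1739.5795 × 1.9 = 3305.2011 kcal/day.
Fat energy = 30% × 3305.2011 = 991.5603 kcal.
Fat = 991.5603 ÷ 9 kcal/g = 110.1734 g.

110 g/day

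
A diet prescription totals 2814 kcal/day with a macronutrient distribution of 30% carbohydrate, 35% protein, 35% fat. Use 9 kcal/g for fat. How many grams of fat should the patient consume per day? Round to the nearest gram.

109 g/day

Fat energy = 35% × 2814 = 984.9 kcal.
At 9 kcal/g: 984.9 ÷ 9 = 109.4333 g.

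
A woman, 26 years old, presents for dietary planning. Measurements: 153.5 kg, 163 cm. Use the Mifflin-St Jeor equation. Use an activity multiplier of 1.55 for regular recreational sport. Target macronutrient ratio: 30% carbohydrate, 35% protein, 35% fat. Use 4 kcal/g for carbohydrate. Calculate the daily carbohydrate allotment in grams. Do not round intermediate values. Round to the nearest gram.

263 g/day

Mifflin-St Jeor (female): BMR = 10(153.5) + 6.25(163) − 5(26) − 161 = 1535 + 1018.75 − 130 − 161 = 2262.75 kcal/day.
TEE = 2262.75 × 1.55 = 3507.2625 kcal/day.
Carbohydrate energy = 30% × 3507.2625 = 1052.1788 kcal.
Carbohydrate = 1052.1788 ÷ 4 kcal/g = 263.0447 g.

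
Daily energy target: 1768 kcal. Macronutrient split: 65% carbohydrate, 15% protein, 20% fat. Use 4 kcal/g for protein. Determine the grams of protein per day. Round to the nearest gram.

66 g/day

Protein energy = 15% × 1768 = 265.2 kcal.
At 4 kcal/g: 265.2 ÷ 4 = 66.3 g.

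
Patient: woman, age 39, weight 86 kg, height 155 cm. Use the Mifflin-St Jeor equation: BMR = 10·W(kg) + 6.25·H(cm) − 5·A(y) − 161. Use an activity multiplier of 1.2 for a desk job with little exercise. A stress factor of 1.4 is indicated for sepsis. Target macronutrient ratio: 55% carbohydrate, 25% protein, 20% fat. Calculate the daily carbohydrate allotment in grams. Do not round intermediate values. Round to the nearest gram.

Mifflin-St Jeor (female): BMR = 10(86) + 6.25(155) − 5(39) − 161 = 860 + 968.75 − 195 − 161 = 1472.75 kcal/day.
TEE = 1472.75 × 1.2 = 1767.3 kcal/day.
With stress factor 1.4: 1767.3 × 1.4 = 2474.22 kcal/day.
Carbohydrate energy = 55% × 2474.22 = 1360.821 kcal.
Carbohydrate = 1360.821 ÷ 4 kcal/g = 340.2053 g.

340 g/day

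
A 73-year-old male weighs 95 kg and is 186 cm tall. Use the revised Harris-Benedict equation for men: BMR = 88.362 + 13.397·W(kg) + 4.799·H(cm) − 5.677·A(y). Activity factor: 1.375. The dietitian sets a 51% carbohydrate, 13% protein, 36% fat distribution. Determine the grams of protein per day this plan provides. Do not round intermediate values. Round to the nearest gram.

82 g/day

Harris-Benedict: BMR = 88.362 + 13.397(95) + 4.799(186) − 5.677(73) = 1839.27 kcal/day.
TEE = 1839.27 × 1.375 = 2528.9963 kcal/day.
Protein energy = 13% × 2528.9963 = 328.7695 kcal.
Protein = 328.7695 ÷ 4 kcal/g = 82.1924 g.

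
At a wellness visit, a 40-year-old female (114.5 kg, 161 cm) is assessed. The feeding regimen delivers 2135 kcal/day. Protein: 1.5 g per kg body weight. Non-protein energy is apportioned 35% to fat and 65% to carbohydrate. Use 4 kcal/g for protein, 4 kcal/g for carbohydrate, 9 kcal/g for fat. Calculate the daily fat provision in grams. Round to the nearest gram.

56 g/day

Protein = 1.5 × 114.5 = 171.75 g → 171.75 × 4 = 687 kcal.
Non-protein calories = 2135 − 687 = 1448 kcal.
Fat: 35% × 1448 = 506.8 kcal; carbohydrate: 941.2 kcal.
Fat: 506.8 kcal ÷ 9 kcal/g = 56.3111 g.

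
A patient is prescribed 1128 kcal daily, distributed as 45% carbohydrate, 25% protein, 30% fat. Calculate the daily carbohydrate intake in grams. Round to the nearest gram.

Carbohydrate energy = 45% × 1128 = 507.6 kcal.
At 4 kcal/g: 507.6 ÷ 4 = 126.9 g.

127 g/day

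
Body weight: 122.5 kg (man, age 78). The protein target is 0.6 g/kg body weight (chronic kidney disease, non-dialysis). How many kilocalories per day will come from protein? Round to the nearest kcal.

294 kcal/day

Protein = 0.6 g/kg × 122.5 kg = 73.5 g/day.
Protein energy = 73.5 g × 4 kcal/g = 294 kcal/day.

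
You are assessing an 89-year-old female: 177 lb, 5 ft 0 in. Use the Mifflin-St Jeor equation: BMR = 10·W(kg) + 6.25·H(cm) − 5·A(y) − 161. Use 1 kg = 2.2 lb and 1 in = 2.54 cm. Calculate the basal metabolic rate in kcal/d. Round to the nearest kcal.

Convert to metric: weight = 177 ÷ 2.2 = 80.4545 kg; height = (5×12 + 0) × 2.54 = 60 × 2.54 = 152.4 cm.
Mifflin-St Jeor (female): BMR = 10(80.4545) + 6.25(152.4) − 5(89) − 161 = 804.5455 + 952.5 − 445 − 161 = 1151.0455 kcal/day.

1151 kcal/d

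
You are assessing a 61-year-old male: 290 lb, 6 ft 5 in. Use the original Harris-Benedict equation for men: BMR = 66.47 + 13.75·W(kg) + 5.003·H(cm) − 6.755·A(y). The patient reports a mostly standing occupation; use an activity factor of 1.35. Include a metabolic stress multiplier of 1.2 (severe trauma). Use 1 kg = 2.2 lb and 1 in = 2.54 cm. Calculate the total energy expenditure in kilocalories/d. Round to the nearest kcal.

3962 kilocalories/d

Convert to metric: weight = 290 ÷ 2.2 = 131.8182 kg; height = (6×12 + 5) × 2.54 = 77 × 2.54 = 195.58 cm.
Harris-Benedict: BMR = 66.47 + 13.75(131.8182) + 5.003(195.58) − 6.755(61) = 2445.4017 kcal/day.
TEE = BMR × activity factor = 2445.4017 × 1.35 = 3301.2923 kcal/day.
Apply stress factor: 3301.2923 × 1.2 = 3961.5508 kcal/day.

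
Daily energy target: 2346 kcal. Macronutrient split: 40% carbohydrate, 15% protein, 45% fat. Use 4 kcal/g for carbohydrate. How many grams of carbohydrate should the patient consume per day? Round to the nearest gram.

Carbohydrate energy = 40% × 2346 = 938.4 kcal.
At 4 kcal/g: 938.4 ÷ 4 = 234.6 g.

235 g/day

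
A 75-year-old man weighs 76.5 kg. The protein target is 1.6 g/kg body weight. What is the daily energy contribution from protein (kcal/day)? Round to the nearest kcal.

490 kcal/day

Protein = 1.6 g/kg × 76.5 kg = 122.4 g/day.
Protein energy = 122.4 g × 4 kcal/g = 489.6 kcal/day.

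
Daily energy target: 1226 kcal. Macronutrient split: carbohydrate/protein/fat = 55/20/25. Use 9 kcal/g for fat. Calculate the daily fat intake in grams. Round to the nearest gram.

34 g/day

Fat energy = 25% × 1226 = 306.5 kcal.
At 9 kcal/g: 306.5 ÷ 9 = 34.0556 g.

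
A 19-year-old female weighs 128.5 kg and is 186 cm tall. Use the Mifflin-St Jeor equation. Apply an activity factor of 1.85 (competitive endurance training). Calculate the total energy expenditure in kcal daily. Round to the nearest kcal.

4054 kcal daily

Mifflin-St Jeor (female): BMR = 10(128.5) + 6.25(186) − 5(19) − 161 = 1285 + 1162.5 − 95 − 161 = 2191.5 kcal/day.
TEE = BMR × activity factor = 2191.5 × 1.85 = 4054.275 kcal/day.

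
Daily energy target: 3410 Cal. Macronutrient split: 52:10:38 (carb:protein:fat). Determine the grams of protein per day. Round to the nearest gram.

Protein energy = 10% × 3410 = 341 kcal.
At 4 kcal/g: 341 ÷ 4 = 85.25 g.

85 g/day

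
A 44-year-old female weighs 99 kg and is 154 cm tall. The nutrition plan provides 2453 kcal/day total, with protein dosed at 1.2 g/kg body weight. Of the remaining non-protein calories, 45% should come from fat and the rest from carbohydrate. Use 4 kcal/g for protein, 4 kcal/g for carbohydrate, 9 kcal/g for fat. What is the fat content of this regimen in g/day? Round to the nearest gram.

Protein = 1.2 × 99 = 118.8 g → 118.8 × 4 = 475.2 kcal.
Non-protein calories = 2453 − 475.2 = 1977.8 kcal.
Fat: 45% × 1977.8 = 890.01 kcal; carbohydrate: 1087.79 kcal.
Fat: 890.01 kcal ÷ 9 kcal/g = 98.89 g.

99 g/day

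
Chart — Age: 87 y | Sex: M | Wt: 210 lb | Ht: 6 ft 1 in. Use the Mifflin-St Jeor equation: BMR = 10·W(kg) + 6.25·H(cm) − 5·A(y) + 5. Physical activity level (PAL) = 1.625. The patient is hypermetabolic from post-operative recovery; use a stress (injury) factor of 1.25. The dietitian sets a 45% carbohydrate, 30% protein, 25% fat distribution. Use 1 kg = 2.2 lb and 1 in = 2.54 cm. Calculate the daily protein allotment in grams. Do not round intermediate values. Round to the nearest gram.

256 g/day

Convert to metric: weight = 210 ÷ 2.2 = 95.4545 kg; height = (6×12 + 1) × 2.54 = 73 × 2.54 = 185.42 cm.
Mifflin-St Jeor (male): BMR = 10(95.4545) + 6.25(185.42) − 5(87) + 5 = 954.5455 + 1158.875 − 435 + 5 = 1683.4205 kcal/day.
TEE = 1683.4205 × 1.625 = 2735.5582 kcal/day.
With stress factor 1.25: 2735.5582 × 1.25 = 3419.4478 kcal/day.
Protein energy = 30% × 3419.4478 = 1025.8343 kcal.
Protein = 1025.8343 ÷ 4 kcal/g = 256.4586 g.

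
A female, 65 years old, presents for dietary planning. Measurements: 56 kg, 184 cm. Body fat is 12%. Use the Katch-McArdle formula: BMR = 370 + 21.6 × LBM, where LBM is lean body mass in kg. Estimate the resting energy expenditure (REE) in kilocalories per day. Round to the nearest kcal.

LBM = 56 × (1 − 0.12) = 49.28 kg. Katch-McArdle: BMR = 370 + 21.6 × 49.28 = 1434.448 kcal/day.

1434 kilocalories per day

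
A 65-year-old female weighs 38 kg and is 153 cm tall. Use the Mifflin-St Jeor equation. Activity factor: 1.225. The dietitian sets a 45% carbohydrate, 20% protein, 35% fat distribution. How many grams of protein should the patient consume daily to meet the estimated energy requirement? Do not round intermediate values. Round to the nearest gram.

52 g/day

Mifflin-St Jeor (female): BMR = 10(38) + 6.25(153) − 5(65) − 161 = 380 + 956.25 − 325 − 161 = 850.25 kcal/day.
TEE = 850.25 × 1.225 = 1041.5563 kcal/day.
Protein energy = 20% × 1041.5563 = 208.3113 kcal.
Protein = 208.3113 ÷ 4 kcal/g = 52.0778 g.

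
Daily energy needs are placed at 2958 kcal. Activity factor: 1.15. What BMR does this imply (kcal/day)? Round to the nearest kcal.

2572 kcal/day

BMR = TEE ÷ activity factor = 2958 ÷ 1.15 = 2572.1739 kcal/day.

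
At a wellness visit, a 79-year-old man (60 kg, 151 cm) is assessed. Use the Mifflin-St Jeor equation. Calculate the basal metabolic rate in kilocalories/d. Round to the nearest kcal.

1154 kilocalories/d

Mifflin-St Jeor (male): BMR = 10(60) + 6.25(151) − 5(79) + 5 = 600 + 943.75 − 395 + 5 = 1153.75 kcal/day.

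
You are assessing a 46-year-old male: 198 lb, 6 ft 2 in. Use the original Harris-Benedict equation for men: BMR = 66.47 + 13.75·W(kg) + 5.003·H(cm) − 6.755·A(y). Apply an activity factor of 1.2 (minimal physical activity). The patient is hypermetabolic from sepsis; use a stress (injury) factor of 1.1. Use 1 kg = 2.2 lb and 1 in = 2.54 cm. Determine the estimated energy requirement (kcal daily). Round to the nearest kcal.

2552 kcal daily

Convert to metric: weight = 198 ÷ 2.2 = 90 kg; height = (6×12 + 2) × 2.54 = 74 × 2.54 = 187.96 cm.
Harris-Benedict: BMR = 66.47 + 13.75(90) + 5.003(187.96) − 6.755(46) = 1933.6039 kcal/day.
TEE = BMR × activity factor = 1933.6039 × 1.2 = 2320.3247 kcal/day.
Apply stress factor: 2320.3247 × 1.1 = 2552.3571 kcal/day.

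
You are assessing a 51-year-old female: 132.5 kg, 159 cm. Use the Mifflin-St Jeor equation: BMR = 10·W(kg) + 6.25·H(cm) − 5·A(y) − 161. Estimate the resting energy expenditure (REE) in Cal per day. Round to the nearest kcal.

1903 Cal per day

Mifflin-St Jeor (female): BMR = 10(132.5) + 6.25(159) − 5(51) − 161 = 1325 + 993.75 − 255 − 161 = 1902.75 kcal/day.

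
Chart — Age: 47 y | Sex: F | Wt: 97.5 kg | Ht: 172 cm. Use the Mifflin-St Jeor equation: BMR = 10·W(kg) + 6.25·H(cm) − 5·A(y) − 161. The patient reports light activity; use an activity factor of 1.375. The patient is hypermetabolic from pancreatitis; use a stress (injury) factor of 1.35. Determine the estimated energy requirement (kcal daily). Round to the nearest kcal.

Mifflin-St Jeor (female): BMR = 10(97.5) + 6.25(172) − 5(47) − 161 = 975 + 1075 − 235 − 161 = 1654 kcal/day.
TEE = BMR × activity factor = 1654 × 1.375 = 2274.25 kcal/day.
Apply stress factor: 2274.25 × 1.35 = 3070.2375 kcal/day.

3070 kcal daily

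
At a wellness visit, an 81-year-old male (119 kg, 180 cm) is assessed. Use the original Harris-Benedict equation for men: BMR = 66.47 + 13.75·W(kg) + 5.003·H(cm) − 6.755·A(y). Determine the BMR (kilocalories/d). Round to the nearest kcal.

Harris-Benedict: BMR = 66.47 + 13.75(119) + 5.003(180) − 6.755(81) = 2056.105 kcal/day.

2056 kilocalories/d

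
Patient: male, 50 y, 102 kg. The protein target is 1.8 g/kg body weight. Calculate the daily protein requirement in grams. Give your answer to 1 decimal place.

183.6 g/day

Protein = 1.8 g/kg × 102 kg = 183.6 g/day.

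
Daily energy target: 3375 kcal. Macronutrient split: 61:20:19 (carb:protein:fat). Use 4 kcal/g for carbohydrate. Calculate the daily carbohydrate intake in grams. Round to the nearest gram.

Carbohydrate energy = 61% × 3375 = 2058.75 kcal.
At 4 kcal/g: 2058.75 ÷ 4 = 514.6875 g.

515 g/day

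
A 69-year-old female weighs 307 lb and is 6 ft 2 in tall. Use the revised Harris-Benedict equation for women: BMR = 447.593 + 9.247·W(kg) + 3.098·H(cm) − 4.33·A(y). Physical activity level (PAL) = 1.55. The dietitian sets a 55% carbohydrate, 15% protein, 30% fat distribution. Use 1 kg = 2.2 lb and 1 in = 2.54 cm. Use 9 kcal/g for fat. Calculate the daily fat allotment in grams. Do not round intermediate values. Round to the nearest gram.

104 g/day

Convert to metric: weight = 307 ÷ 2.2 = 139.5455 kg; height = (6×12 + 2) × 2.54 = 74 × 2.54 = 187.96 cm.
Harris-Benedict: BMR = 447.593 + 9.247(139.5455) + 3.098(187.96) − 4.33(69) = 2021.4999 kcal/day.
TEE = 2021.4999 × 1.55 = 3133.3248 kcal/day.
Fat energy = 30% × 3133.3248 = 939.9975 kcal.
Fat = 939.9975 ÷ 9 kcal/g = 104.4442 g.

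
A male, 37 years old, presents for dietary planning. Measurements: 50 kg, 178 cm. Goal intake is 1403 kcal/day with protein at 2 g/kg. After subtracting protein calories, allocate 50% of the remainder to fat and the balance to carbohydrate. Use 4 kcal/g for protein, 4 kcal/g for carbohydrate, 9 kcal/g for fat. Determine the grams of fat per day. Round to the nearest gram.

Protein = 2 × 50 = 100 g → 100 × 4 = 400 kcal.
Non-protein calories = 1403 − 400 = 1003 kcal.
Fat: 50% × 1003 = 501.5 kcal; carbohydrate: 501.5 kcal.
Fat: 501.5 kcal ÷ 9 kcal/g = 55.7222 g.

56 g/day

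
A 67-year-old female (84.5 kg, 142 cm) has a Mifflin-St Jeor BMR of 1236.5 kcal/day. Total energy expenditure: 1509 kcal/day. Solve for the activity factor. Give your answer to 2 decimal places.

1.22

Activity factor = TEE ÷ BMR = 1509 ÷ 1236.5 = 1.22.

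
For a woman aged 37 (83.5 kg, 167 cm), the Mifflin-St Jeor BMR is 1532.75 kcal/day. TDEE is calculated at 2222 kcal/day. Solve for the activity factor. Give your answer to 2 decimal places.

Activity factor = TEE ÷ BMR = 2222 ÷ 1532.75 = 1.45.

1.45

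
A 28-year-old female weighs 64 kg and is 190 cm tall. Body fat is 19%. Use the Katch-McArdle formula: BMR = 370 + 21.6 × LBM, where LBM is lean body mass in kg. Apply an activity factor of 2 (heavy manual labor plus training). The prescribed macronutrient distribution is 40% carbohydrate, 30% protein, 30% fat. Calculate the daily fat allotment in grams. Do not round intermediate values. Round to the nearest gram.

LBM = 64 × (1 − 0.19) = 51.84 kg. Katch-McArdle: BMR = 370 + 21.6 × 51.84 = 1489.744 kcal/day.
TEE = 1489.744 × 2 = 2979.488 kcal/day.
Fat energy = 30% × 2979.488 = 893.8464 kcal.
Fat = 893.8464 ÷ 9 kcal/g = 99.3163 g.

99 g/day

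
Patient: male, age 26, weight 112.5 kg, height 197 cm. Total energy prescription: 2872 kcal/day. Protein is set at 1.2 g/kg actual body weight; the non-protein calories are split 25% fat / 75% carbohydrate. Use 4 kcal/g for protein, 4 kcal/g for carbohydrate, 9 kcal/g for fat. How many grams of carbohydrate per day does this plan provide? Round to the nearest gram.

437 g/day

Protein = 1.2 × 112.5 = 135 g → 135 × 4 = 540 kcal.
Non-protein calories = 2872 − 540 = 2332 kcal.
Fat: 25% × 2332 = 583 kcal; carbohydrate: 1749 kcal.
Carbohydrate: 1749 kcal ÷ 4 kcal/g = 437.25 g.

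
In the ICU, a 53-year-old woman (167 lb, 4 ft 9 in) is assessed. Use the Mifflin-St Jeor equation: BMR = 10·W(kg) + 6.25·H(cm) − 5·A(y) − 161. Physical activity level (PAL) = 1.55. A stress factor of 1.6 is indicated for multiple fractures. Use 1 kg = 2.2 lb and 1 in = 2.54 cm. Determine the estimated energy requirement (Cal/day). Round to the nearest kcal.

3070 Cal/day

Convert to metric: weight = 167 ÷ 2.2 = 75.9091 kg; height = (4×12 + 9) × 2.54 = 57 × 2.54 = 144.78 cm.
Mifflin-St Jeor (female): BMR = 10(75.9091) + 6.25(144.78) − 5(53) − 161 = 759.0909 + 904.875 − 265 − 161 = 1237.9659 kcal/day.
TEE = BMR × activity factor = 1237.9659 × 1.55 = 1918.8472 kcal/day.
Apply stress factor: 1918.8472 × 1.6 = 3070.1555 kcal/day.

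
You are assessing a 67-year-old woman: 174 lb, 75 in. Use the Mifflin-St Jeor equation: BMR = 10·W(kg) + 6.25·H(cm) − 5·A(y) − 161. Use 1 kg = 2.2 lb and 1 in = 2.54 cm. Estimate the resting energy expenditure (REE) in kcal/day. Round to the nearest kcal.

Convert to metric: weight = 174 ÷ 2.2 = 79.0909 kg; height = 75 × 2.54 = 190.5 cm.
Mifflin-St Jeor (female): BMR = 10(79.0909) + 6.25(190.5) − 5(67) − 161 = 790.9091 + 1190.625 − 335 − 161 = 1485.5341 kcal/day.

1486 kcal/day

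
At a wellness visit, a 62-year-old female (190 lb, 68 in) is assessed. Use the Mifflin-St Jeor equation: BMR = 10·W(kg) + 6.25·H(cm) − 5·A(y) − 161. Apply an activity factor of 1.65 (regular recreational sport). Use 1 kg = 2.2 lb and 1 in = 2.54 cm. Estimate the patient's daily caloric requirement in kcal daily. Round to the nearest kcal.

Convert to metric: weight = 190 ÷ 2.2 = 86.3636 kg; height = 68 × 2.54 = 172.72 cm.
Mifflin-St Jeor (female): BMR = 10(86.3636) + 6.25(172.72) − 5(62) − 161 = 863.6364 + 1079.5 − 310 − 161 = 1472.1364 kcal/day.
TEE = BMR × activity factor = 1472.1364 × 1.65 = 2429.025 kcal/day.

2429 kcal daily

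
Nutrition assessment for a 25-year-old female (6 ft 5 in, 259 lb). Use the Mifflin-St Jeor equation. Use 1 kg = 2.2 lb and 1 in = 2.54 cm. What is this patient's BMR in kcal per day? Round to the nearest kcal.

2114 kcal per day

Convert to metric: weight = 259 ÷ 2.2 = 117.7273 kg; height = (6×12 + 5) × 2.54 = 77 × 2.54 = 195.58 cm.
Mifflin-St Jeor (female): BMR = 10(117.7273) + 6.25(195.58) − 5(25) − 161 = 1177.2727 + 1222.375 − 125 − 161 = 2113.6477 kcal/day.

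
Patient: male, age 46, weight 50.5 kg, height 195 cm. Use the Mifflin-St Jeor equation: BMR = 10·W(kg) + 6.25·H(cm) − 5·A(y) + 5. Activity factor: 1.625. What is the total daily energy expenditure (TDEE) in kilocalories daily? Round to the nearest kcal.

Mifflin-St Jeor (male): BMR = 10(50.5) + 6.25(195) − 5(46) + 5 = 505 + 1218.75 − 230 + 5 = 1498.75 kcal/day.
TEE = BMR × activity factor = 1498.75 × 1.625 = 2435.4688 kcal/day.

2435 kilocalories daily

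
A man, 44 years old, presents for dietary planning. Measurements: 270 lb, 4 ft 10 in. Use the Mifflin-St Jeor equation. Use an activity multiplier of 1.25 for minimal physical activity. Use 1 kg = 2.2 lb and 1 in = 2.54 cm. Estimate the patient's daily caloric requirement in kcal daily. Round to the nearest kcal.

2416 kcal daily

Convert to metric: weight = 270 ÷ 2.2 = 122.7273 kg; height = (4×12 + 10) × 2.54 = 58 × 2.54 = 147.32 cm.
Mifflin-St Jeor (male): BMR = 10(122.7273) + 6.25(147.32) − 5(44) + 5 = 1227.2727 + 920.75 − 220 + 5 = 1933.0227 kcal/day.
TEE = BMR × activity factor = 1933.0227 × 1.25 = 2416.2784 kcal/day.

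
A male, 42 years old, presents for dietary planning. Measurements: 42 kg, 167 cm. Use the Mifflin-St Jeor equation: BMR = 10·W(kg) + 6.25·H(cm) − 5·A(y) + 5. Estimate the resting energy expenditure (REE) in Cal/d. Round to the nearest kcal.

Mifflin-St Jeor (male): BMR = 10(42) + 6.25(167) − 5(42) + 5 = 420 + 1043.75 − 210 + 5 = 1258.75 kcal/day.

1259 Cal/d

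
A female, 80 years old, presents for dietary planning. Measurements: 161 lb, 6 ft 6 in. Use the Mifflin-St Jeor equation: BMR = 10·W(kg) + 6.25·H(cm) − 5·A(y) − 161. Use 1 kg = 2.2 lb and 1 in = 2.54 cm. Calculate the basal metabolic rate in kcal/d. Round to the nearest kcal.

1409 kcal/d

Convert to metric: weight = 161 ÷ 2.2 = 73.1818 kg; height = (6×12 + 6) × 2.54 = 78 × 2.54 = 198.12 cm.
Mifflin-St Jeor (female): BMR = 10(73.1818) + 6.25(198.12) − 5(80) − 161 = 731.8182 + 1238.25 − 400 − 161 = 1409.0682 kcal/day.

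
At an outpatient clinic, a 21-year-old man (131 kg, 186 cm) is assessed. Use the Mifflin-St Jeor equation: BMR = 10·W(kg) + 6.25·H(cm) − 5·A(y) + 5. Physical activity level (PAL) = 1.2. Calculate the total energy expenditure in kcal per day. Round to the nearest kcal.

Mifflin-St Jeor (male): BMR = 10(131) + 6.25(186) − 5(21) + 5 = 1310 + 1162.5 − 105 + 5 = 2372.5 kcal/day.
TEE = BMR × activity factor = 2372.5 × 1.2 = 2847 kcal/day.

2847 kcal per day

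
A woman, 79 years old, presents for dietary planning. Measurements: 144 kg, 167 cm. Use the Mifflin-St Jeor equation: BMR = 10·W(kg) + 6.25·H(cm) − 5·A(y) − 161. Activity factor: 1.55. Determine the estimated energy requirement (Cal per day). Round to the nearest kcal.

2988 Cal per day

Mifflin-St Jeor (female): BMR = 10(144) + 6.25(167) − 5(79) − 161 = 1440 + 1043.75 − 395 − 161 = 1927.75 kcal/day.
TEE = BMR × activity factor = 1927.75 × 1.55 = 2988.0125 kcal/day.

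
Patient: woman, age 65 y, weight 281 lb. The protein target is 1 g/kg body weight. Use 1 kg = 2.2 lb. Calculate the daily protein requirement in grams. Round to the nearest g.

128 g/day

Weight in kg = 281 ÷ 2.2 = 127.7273 kg.
Protein = 1 g/kg × 127.7273 kg = 127.7273 g/day.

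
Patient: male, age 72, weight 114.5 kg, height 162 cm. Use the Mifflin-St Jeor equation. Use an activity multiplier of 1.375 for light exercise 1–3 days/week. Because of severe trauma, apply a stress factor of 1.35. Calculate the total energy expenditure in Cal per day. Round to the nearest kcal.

3346 Cal per day

Mifflin-St Jeor (male): BMR = 10(114.5) + 6.25(162) − 5(72) + 5 = 1145 + 1012.5 − 360 + 5 = 1802.5 kcal/day.
TEE = BMR × activity factor = 1802.5 × 1.375 = 2478.4375 kcal/day.
Apply stress factor: 2478.4375 × 1.35 = 3345.8906 kcal/day.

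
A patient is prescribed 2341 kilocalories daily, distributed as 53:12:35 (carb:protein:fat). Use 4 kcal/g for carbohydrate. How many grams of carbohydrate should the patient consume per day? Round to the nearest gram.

310 g/day

Carbohydrate energy = 53% × 2341 = 1240.73 kcal.
At 4 kcal/g: 1240.73 ÷ 4 = 310.1825 g.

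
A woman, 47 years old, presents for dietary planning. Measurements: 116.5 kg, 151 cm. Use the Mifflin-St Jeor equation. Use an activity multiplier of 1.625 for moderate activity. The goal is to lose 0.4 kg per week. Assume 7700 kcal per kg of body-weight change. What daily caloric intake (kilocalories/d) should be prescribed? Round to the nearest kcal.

Mifflin-St Jeor (female): BMR = 10(116.5) + 6.25(151) − 5(47) − 161 = 1165 + 943.75 − 235 − 161 = 1712.75 kcal/day.
TEE = 1712.75 × 1.625 = 2783.2188 kcal/day.
Required daily deficit = 0.4 × 7700 ÷ 7 = 440 kcal/day.
Target intake = 2783.2188 − 440 = 2343.2188 kcal/day.

2343 kilocalories/d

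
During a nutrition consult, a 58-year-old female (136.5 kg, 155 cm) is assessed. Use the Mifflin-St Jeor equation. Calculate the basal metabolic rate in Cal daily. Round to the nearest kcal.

Mifflin-St Jeor (female): BMR = 10(136.5) + 6.25(155) − 5(58) − 161 = 1365 + 968.75 − 290 − 161 = 1882.75 kcal/day.

1883 Cal daily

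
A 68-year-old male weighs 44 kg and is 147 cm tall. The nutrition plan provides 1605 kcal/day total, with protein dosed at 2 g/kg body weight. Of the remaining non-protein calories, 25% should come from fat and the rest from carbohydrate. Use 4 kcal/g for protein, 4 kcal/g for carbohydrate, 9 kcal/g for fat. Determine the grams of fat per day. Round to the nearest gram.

Protein = 2 × 44 = 88 g → 88 × 4 = 352 kcal.
Non-protein calories = 1605 − 352 = 1253 kcal.
Fat: 25% × 1253 = 313.25 kcal; carbohydrate: 939.75 kcal.
Fat: 313.25 kcal ÷ 9 kcal/g = 34.8056 g.

35 g/day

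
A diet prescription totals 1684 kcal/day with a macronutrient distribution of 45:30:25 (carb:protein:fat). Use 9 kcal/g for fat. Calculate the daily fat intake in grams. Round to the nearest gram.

Fat energy = 25% × 1684 = 421 kcal.
At 9 kcal/g: 421 ÷ 9 = 46.7778 g.

47 g/day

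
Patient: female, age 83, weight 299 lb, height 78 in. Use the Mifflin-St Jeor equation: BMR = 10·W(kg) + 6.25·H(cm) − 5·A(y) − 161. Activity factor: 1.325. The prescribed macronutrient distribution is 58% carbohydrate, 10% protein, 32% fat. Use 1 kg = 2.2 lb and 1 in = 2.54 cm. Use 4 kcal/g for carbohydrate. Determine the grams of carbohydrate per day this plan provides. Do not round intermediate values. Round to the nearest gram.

Convert to metric: weight = 299 ÷ 2.2 = 135.9091 kg; height = 78 × 2.54 = 198.12 cm.
Mifflin-St Jeor (female): BMR = 10(135.9091) + 6.25(198.12) − 5(83) − 161 = 1359.0909 + 1238.25 − 415 − 161 = 2021.3409 kcal/day.
TEE = 2021.3409 × 1.325 = 2678.2767 kcal/day.
Carbohydrate energy = 58% × 2678.2767 = 1553.4005 kcal.
Carbohydrate = 1553.4005 ÷ 4 kcal/g = 388.3501 g.

388 g/day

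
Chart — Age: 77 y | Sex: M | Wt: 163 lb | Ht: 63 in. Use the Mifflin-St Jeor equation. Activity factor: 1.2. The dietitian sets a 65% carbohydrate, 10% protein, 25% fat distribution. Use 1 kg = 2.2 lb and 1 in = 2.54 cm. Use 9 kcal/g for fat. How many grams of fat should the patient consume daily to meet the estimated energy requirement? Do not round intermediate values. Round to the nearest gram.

45 g/day

Convert to metric: weight = 163 ÷ 2.2 = 74.0909 kg; height = 63 × 2.54 = 160.02 cm.
Mifflin-St Jeor (male): BMR = 10(74.0909) + 6.25(160.02) − 5(77) + 5 = 740.9091 + 1000.125 − 385 + 5 = 1361.0341 kcal/day.
TEE = 1361.0341 × 1.2 = 1633.2409 kcal/day.
Fat energy = 25% × 1633.2409 = 408.3102 kcal.
Fat = 408.3102 ÷ 9 kcal/g = 45.3678 g.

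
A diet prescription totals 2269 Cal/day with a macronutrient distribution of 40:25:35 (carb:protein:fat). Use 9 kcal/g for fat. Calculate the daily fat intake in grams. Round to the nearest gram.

Fat energy = 35% × 2269 = 794.15 kcal.
At 9 kcal/g: 794.15 ÷ 9 = 88.2389 g.

88 g/day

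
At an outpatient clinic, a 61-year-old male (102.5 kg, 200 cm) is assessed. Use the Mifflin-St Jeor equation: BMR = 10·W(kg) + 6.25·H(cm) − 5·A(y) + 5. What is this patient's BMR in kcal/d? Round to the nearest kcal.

1975 kcal/d

Mifflin-St Jeor (male): BMR = 10(102.5) + 6.25(200) − 5(61) + 5 = 1025 + 1250 − 305 + 5 = 1975 kcal/day.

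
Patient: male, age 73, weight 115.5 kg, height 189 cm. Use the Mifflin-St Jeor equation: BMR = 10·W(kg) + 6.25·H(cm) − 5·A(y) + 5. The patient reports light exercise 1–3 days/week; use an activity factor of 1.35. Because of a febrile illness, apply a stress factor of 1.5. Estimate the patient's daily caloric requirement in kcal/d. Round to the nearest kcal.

4002 kcal/d

Mifflin-St Jeor (male): BMR = 10(115.5) + 6.25(189) − 5(73) + 5 = 1155 + 1181.25 − 365 + 5 = 1976.25 kcal/day.
TEE = BMR × activity factor = 1976.25 × 1.35 = 2667.9375 kcal/day.
Apply stress factor: 2667.9375 × 1.5 = 4001.9063 kcal/day.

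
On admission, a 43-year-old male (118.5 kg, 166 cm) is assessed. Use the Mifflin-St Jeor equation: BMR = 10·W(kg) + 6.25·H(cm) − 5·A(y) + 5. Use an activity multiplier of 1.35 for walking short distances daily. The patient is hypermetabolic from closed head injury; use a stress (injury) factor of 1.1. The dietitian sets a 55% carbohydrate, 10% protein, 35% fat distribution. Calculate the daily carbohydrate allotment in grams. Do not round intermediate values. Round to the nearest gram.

411 g/day

Mifflin-St Jeor (male): BMR = 10(118.5) + 6.25(166) − 5(43) + 5 = 1185 + 1037.5 − 215 + 5 = 2012.5 kcal/day.
TEE = 2012.5 × 1.35 = 2716.875 kcal/day.
With stress factor 1.1: 2716.875 × 1.1 = 2988.5625 kcal/day.
Carbohydrate energy = 55% × 2988.5625 = 1643.7094 kcal.
Carbohydrate = 1643.7094 ÷ 4 kcal/g = 410.9273 g.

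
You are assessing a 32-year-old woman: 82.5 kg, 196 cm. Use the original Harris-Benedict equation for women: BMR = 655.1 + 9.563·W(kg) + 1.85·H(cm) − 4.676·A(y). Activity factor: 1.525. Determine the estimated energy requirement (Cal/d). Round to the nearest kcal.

2527 Cal/d

Harris-Benedict: BMR = 655.1 + 9.563(82.5) + 1.85(196) − 4.676(32) = 1657.0155 kcal/day.
TEE = BMR × activity factor = 1657.0155 × 1.525 = 2526.9486 kcal/day.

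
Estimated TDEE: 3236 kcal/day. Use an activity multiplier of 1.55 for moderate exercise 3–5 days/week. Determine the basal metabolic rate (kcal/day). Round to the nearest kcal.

BMR = TEE ÷ activity factor = 3236 ÷ 1.55 = 2087.7419 kcal/day.

2088 kcal/day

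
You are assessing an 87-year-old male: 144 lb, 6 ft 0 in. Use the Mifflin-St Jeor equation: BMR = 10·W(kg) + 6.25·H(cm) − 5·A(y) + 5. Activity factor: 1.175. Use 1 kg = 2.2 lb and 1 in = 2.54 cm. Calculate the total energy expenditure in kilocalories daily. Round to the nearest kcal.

1607 kilocalories daily

Convert to metric: weight = 144 ÷ 2.2 = 65.4545 kg; height = (6×12 + 0) × 2.54 = 72 × 2.54 = 182.88 cm.
Mifflin-St Jeor (male): BMR = 10(65.4545) + 6.25(182.88) − 5(87) + 5 = 654.5455 + 1143 − 435 + 5 = 1367.5455 kcal/day.
TEE = BMR × activity factor = 1367.5455 × 1.175 = 1606.8659 kcal/day.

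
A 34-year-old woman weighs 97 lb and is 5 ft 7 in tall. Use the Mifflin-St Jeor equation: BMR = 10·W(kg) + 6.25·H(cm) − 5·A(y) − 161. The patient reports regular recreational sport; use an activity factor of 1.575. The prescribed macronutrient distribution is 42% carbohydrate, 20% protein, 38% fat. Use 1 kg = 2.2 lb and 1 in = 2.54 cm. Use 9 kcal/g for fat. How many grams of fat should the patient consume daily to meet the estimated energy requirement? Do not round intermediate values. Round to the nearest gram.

78 g/day

Convert to metric: weight = 97 ÷ 2.2 = 44.0909 kg; height = (5×12 + 7) × 2.54 = 67 × 2.54 = 170.18 cm.
Mifflin-St Jeor (female): BMR = 10(44.0909) + 6.25(170.18) − 5(34) − 161 = 440.9091 + 1063.625 − 170 − 161 = 1173.5341 kcal/day.
TEE = 1173.5341 × 1.575 = 1848.3162 kcal/day.
Fat energy = 38% × 1848.3162 = 702.3602 kcal.
Fat = 702.3602 ÷ 9 kcal/g = 78.04 g.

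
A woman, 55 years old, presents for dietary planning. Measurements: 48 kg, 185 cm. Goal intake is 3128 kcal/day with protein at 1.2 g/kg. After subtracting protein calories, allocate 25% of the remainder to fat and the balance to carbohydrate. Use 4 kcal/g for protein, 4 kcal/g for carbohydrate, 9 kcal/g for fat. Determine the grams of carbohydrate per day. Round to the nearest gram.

Protein = 1.2 × 48 = 57.6 g → 57.6 × 4 = 230.4 kcal.
Non-protein calories = 3128 − 230.4 = 2897.6 kcal.
Fat: 25% × 2897.6 = 724.4 kcal; carbohydrate: 2173.2 kcal.
Carbohydrate: 2173.2 kcal ÷ 4 kcal/g = 543.3 g.

543 g/day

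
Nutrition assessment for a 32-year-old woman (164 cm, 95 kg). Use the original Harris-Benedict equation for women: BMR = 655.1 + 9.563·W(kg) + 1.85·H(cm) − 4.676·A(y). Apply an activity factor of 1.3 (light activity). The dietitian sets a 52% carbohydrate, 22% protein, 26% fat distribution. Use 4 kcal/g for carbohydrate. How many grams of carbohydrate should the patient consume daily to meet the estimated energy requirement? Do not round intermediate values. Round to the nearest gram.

Harris-Benedict: BMR = 655.1 + 9.563(95) + 1.85(164) − 4.676(32) = 1717.353 kcal/day.
TEE = 1717.353 × 1.3 = 2232.5589 kcal/day.
Carbohydrate energy = 52% × 2232.5589 = 1160.9306 kcal.
Carbohydrate = 1160.9306 ÷ 4 kcal/g = 290.2327 g.

290 g/day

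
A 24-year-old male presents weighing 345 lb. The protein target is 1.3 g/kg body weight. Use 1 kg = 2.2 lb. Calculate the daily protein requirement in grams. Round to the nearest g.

Weight in kg = 345 ÷ 2.2 = 156.8182 kg.
Protein = 1.3 g/kg × 156.8182 kg = 203.8636 g/day.

204 g/day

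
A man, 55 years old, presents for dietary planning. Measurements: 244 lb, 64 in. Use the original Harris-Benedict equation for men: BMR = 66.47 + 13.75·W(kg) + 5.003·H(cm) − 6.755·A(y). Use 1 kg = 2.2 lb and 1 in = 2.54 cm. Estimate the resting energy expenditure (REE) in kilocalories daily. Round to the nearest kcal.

2033 kilocalories daily

Convert to metric: weight = 244 ÷ 2.2 = 110.9091 kg; height = 64 × 2.54 = 162.56 cm.
Harris-Benedict: BMR = 66.47 + 13.75(110.9091) + 5.003(162.56) − 6.755(55) = 2033.2327 kcal/day.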